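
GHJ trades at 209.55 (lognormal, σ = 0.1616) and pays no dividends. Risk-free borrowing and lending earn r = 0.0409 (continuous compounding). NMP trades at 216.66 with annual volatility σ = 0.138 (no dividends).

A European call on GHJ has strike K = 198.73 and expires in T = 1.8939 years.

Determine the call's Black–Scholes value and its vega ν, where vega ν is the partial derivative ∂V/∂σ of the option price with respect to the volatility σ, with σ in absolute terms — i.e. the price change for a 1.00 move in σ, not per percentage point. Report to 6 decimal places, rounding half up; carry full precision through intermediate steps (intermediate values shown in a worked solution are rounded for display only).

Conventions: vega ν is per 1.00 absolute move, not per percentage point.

price = 33.132540
ν = 90.181036

σ√T = 0.1616·√1.8939 = 0.222392
d₁ = (ln(S/K) + (r+σ²/2)T) / (σ√T) = (ln(209.55/198.73) + (0.0409+0.1616²/2)·1.8939) / 0.222392 = (0.053015 + 0.102190) / 0.222392 = 0.697888
d₂ = d₁ − σ√T = 0.697888 − 0.222392 = 0.475496
e^{−rT} = 0.925464
N(d₁) = 0.757376,  N(d₂) = 0.682783
Call price V = S·N(d₁) − K·e^{−rT}·N(d₂) = 158.708215 − 125.575676 = 33.132540
φ(d₁) = (1/√(2π))·e^{−d₁²/2} = 0.312715
ν = S·φ(d₁)·√T = 90.181036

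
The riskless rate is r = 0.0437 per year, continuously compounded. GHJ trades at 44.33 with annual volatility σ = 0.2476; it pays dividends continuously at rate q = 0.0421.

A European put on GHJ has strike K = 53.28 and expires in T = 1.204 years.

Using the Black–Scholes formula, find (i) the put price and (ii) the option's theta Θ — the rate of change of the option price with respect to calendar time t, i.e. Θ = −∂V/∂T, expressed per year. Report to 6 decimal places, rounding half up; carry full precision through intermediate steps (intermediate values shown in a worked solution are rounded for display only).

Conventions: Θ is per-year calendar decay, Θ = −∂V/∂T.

σ√T = 0.2476·√1.204 = 0.271684
d₁ = (ln(S/K) + (r−q+σ²/2)T) / (σ√T) = (ln(44.33/53.28) + (0.0437−0.0421+0.2476²/2)·1.204) / 0.271684 = (-0.183899 + 0.038832) / 0.271684 = -0.533955
d₂ = d₁ − σ√T = -0.533955 − 0.271684 = -0.805639
e^{−rT} = 0.948745
e^{−qT} = 0.950575
N(−d₁) = 0.703314,  N(−d₂) = 0.789774
Put price V = K·e^{−rT}·N(−d₂) − S·e^{−qT}·N(−d₁) = 39.922428 − 29.636919 = 10.285509
φ(d₁) = (1/√(2π))·e^{−d₁²/2} = 0.345939
Θ = −S·e^{−qT}·φ(d₁)·σ/(2√T) − q·S·e^{−qT}·N(−d₁) + r·K·e^{−rT}·N(−d₂) = −1.644717 − 1.247714 + 1.744610 = -1.147821

price = 10.285509
Θ = -1.147821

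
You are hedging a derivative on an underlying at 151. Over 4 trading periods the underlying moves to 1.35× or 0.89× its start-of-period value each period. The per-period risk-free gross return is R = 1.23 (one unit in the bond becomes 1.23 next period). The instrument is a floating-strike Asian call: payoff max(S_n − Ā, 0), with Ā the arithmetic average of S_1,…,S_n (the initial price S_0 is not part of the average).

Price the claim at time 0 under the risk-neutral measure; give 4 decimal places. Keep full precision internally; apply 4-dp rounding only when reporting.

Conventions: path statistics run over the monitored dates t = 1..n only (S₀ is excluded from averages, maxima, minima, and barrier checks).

Risk-neutral up-probability p* = (R−d)/(u−d) = (1.23−0.89)/(1.35−0.89) = 0.7391; the claim prices as the p*-weighted sum of path payoffs discounted by R^4.
Enumerate all 2^4 = 16 price paths (U = up ×1.35, D = down ×0.89); each path with k up-moves has probability p*^k·(1−p*)^(4−k).
DDDD: Ā=113.7971, payoff=0.0000, prob=0.004631
UDDD: Ā=172.6135, payoff=0.0000, prob=0.013122
DUDD: Ā=155.2485, payoff=0.0000, prob=0.013122
UUDD: Ā=235.4893, payoff=0.0000, prob=0.037178
DDUD: Ā=139.7937, payoff=3.9143, prob=0.013122
UDUD: Ā=212.0466, payoff=5.9374, prob=0.037178
DUUD: Ā=194.6816, payoff=23.3024, prob=0.037178
UUUD: Ā=295.3035, payoff=35.3463, prob=0.105338
DDDU: Ā=126.0388, payoff=17.6691, prob=0.013122
UDDU: Ā=191.1825, payoff=26.8014, prob=0.037178
DUDU: Ā=173.8175, payoff=44.1664, prob=0.037178
UUDU: Ā=263.6558, payoff=66.9940, prob=0.105338
DDUU: Ā=158.3627, payoff=59.6213, prob=0.037178
UDUU: Ā=240.2130, payoff=90.4368, prob=0.105338
DUUU: Ā=222.8480, payoff=107.8018, prob=0.105338
UUUU: Ā=338.0279, payoff=163.5196, prob=0.298459
Price = Σ prob·payoff / R^4 = 86.691713 / 2.288866 = 37.8754

price = 37.8754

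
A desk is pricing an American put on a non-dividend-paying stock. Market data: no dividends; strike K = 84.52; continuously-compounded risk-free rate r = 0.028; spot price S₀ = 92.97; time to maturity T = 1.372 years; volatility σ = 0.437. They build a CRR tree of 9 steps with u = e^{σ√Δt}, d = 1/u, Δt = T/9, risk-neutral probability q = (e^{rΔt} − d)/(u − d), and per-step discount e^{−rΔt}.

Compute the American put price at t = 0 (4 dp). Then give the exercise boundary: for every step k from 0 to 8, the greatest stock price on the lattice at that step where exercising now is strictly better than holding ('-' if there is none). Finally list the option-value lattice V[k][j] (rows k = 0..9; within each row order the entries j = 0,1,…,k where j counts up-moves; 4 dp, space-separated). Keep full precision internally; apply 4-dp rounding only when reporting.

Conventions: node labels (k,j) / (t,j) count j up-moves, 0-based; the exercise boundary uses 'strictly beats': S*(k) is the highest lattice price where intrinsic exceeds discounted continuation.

Δt=0.15244  u=1.18604  d=0.84314  q=0.46992  discount=0.99574
step 9 (expiry): payoffs max(K−S,0) = 64.5012 56.3596 44.9068 28.7961 6.1333 0.0000 0.0000 0.0000 0.0000 0.0000
step 8: (k=8,j=0): S=23.7431, K−S=60.7769, hold=60.4169 ⇒ V=60.7769 exercise | (k=8,j=1): S=33.3995, K−S=51.1205, hold=50.7605 ⇒ V=51.1205 exercise | (k=8,j=2): S=46.9830, K−S=37.5370, hold=37.1770 ⇒ V=37.5370 exercise | (k=8,j=3): S=66.0909, K−S=18.4291, hold=18.0691 ⇒ V=18.4291 exercise | (k=8,j=4): S=92.9700, K−S=0.0000, hold=3.2373 ⇒ V=3.2373 continue | (k=8,j=5): S=130.7808, K−S=0.0000, hold=0.0000 ⇒ V=0.0000 continue | (k=8,j=6): S=183.9692, K−S=0.0000, hold=0.0000 ⇒ V=0.0000 continue | (k=8,j=7): S=258.7893, K−S=0.0000, hold=0.0000 ⇒ V=0.0000 continue | (k=8,j=8): S=364.0386, K−S=0.0000, hold=0.0000 ⇒ V=0.0000 continue  boundary S*=66.0909
step 7: (k=7,j=0): S=28.1604, K−S=56.3596, hold=55.9996 ⇒ V=56.3596 exercise | (k=7,j=1): S=39.6132, K−S=44.9068, hold=44.5468 ⇒ V=44.9068 exercise | (k=7,j=2): S=55.7239, K−S=28.7961, hold=28.4361 ⇒ V=28.7961 exercise | (k=7,j=3): S=78.3867, K−S=6.1333, hold=11.2420 ⇒ V=11.2420 continue | (k=7,j=4): S=110.2665, K−S=0.0000, hold=1.7087 ⇒ V=1.7087 continue | (k=7,j=5): S=155.1117, K−S=0.0000, hold=0.0000 ⇒ V=0.0000 continue | (k=7,j=6): S=218.1954, K−S=0.0000, hold=0.0000 ⇒ V=0.0000 continue | (k=7,j=7): S=306.9353, K−S=0.0000, hold=0.0000 ⇒ V=0.0000 continue  boundary S*=55.7239
step 6: (k=6,j=0): S=33.3995, K−S=51.1205, hold=50.7605 ⇒ V=51.1205 exercise | (k=6,j=1): S=46.9830, K−S=37.5370, hold=37.1770 ⇒ V=37.5370 exercise | (k=6,j=2): S=66.0909, K−S=18.4291, hold=20.4596 ⇒ V=20.4596 continue | (k=6,j=3): S=92.9700, K−S=0.0000, hold=6.7333 ⇒ V=6.7333 continue | (k=6,j=4): S=130.7808, K−S=0.0000, hold=0.9019 ⇒ V=0.9019 continue | (k=6,j=5): S=183.9692, K−S=0.0000, hold=0.0000 ⇒ V=0.0000 continue | (k=6,j=6): S=258.7893, K−S=0.0000, hold=0.0000 ⇒ V=0.0000 continue  boundary S*=46.9830
step 5: (k=5,j=0): S=39.6132, K−S=44.9068, hold=44.5468 ⇒ V=44.9068 exercise | (k=5,j=1): S=55.7239, K−S=28.7961, hold=29.3863 ⇒ V=29.3863 continue | (k=5,j=2): S=78.3867, K−S=6.1333, hold=13.9496 ⇒ V=13.9496 continue | (k=5,j=3): S=110.2665, K−S=0.0000, hold=3.9760 ⇒ V=3.9760 continue | (k=5,j=4): S=155.1117, K−S=0.0000, hold=0.4760 ⇒ V=0.4760 continue | (k=5,j=5): S=218.1954, K−S=0.0000, hold=0.0000 ⇒ V=0.0000 continue  boundary S*=39.6132
step 4: (k=4,j=0): S=46.9830, K−S=37.5370, hold=37.4531 ⇒ V=37.5370 exercise | (k=4,j=1): S=66.0909, K−S=18.4291, hold=22.0380 ⇒ V=22.0380 continue | (k=4,j=2): S=92.9700, K−S=0.0000, hold=9.2233 ⇒ V=9.2233 continue | (k=4,j=3): S=130.7808, K−S=0.0000, hold=2.3214 ⇒ V=2.3214 continue | (k=4,j=4): S=183.9692, K−S=0.0000, hold=0.2513 ⇒ V=0.2513 continue  boundary S*=46.9830
step 3: (k=3,j=0): S=55.7239, K−S=28.7961, hold=30.1248 ⇒ V=30.1248 continue | (k=3,j=1): S=78.3867, K−S=6.1333, hold=15.9479 ⇒ V=15.9479 continue | (k=3,j=2): S=110.2665, K−S=0.0000, hold=5.9545 ⇒ V=5.9545 continue | (k=3,j=3): S=155.1117, K−S=0.0000, hold=1.3428 ⇒ V=1.3428 continue  boundary S*=-
step 2: (k=2,j=0): S=66.0909, K−S=18.4291, hold=23.3628 ⇒ V=23.3628 continue | (k=2,j=1): S=92.9700, K−S=0.0000, hold=11.2038 ⇒ V=11.2038 continue | (k=2,j=2): S=130.7808, K−S=0.0000, hold=3.7712 ⇒ V=3.7712 continue  boundary S*=-
step 1: (k=1,j=0): S=78.3867, K−S=6.1333, hold=17.5739 ⇒ V=17.5739 continue | (k=1,j=1): S=110.2665, K−S=0.0000, hold=7.6782 ⇒ V=7.6782 continue  boundary S*=-
step 0: (k=0,j=0): S=92.9700, K−S=0.0000, hold=12.8687 ⇒ V=12.8687 continue  boundary S*=-

price = 12.8687
boundary = - - - - 46.9830 39.6132 46.9830 55.7239 66.0909
tree:
12.8687
17.5739 7.6782
23.3628 11.2038 3.7712
30.1248 15.9479 5.9545 1.3428
37.5370 22.0380 9.2233 2.3214 0.2513
44.9068 29.3863 13.9496 3.9760 0.4760 0.0000
51.1205 37.5370 20.4596 6.7333 0.9019 0.0000 0.0000
56.3596 44.9068 28.7961 11.2420 1.7087 0.0000 0.0000 0.0000
60.7769 51.1205 37.5370 18.4291 3.2373 0.0000 0.0000 0.0000 0.0000
64.5012 56.3596 44.9068 28.7961 6.1333 0.0000 0.0000 0.0000 0.0000 0.0000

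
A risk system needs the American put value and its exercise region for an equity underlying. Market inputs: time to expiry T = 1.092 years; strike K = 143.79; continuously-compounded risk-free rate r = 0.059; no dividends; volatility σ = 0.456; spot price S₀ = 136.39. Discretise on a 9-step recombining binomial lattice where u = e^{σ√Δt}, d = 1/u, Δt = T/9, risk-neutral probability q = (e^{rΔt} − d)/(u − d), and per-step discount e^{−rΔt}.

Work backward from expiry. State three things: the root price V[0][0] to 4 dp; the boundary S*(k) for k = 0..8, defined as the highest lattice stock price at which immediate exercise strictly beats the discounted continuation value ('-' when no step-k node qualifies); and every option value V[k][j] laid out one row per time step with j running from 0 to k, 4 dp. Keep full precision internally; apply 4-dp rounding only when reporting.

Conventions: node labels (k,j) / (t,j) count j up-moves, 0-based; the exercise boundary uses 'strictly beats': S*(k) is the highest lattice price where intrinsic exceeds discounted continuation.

price = 26.3736
boundary = - - - 84.6905 72.2524 84.6905 72.2524 84.6905 99.2699
tree:
26.3736
35.5608 16.9279
46.5746 24.2958 9.2899
59.0995 33.8554 14.4203 3.9341
71.5376 45.5978 21.7848 6.7487 0.9786
82.1490 59.0995 31.8179 11.3649 1.9060 0.0000
91.2019 71.5376 44.5391 18.6689 3.7124 0.0000 0.0000
98.9253 82.1490 59.0995 29.6098 7.2307 0.0000 0.0000 0.0000
105.5144 91.2019 71.5376 44.5201 14.0835 0.0000 0.0000 0.0000 0.0000
111.1358 98.9253 82.1490 59.0995 27.4310 0.0000 0.0000 0.0000 0.0000 0.0000

Δt=0.12133  u=1.17215  d=0.85313  q=0.48289  discount=0.99287
step 9 (expiry): payoffs max(K−S,0) = 111.1358 98.9253 82.1490 59.0995 27.4310 0.0000 0.0000 0.0000 0.0000 0.0000
step 8: (k=8,j=0): S=38.2756, K−S=105.5144, hold=104.4887 ⇒ V=105.5144 exercise | (k=8,j=1): S=52.5881, K−S=91.2019, hold=90.1763 ⇒ V=91.2019 exercise | (k=8,j=2): S=72.2524, K−S=71.5376, hold=70.5119 ⇒ V=71.5376 exercise | (k=8,j=3): S=99.2699, K−S=44.5201, hold=43.4945 ⇒ V=44.5201 exercise | (k=8,j=4): S=136.3900, K−S=7.4000, hold=14.0835 ⇒ V=14.0835 continue | (k=8,j=5): S=187.3905, K−S=0.0000, hold=0.0000 ⇒ V=0.0000 continue | (k=8,j=6): S=257.4617, K−S=0.0000, hold=0.0000 ⇒ V=0.0000 continue | (k=8,j=7): S=353.7348, K−S=0.0000, hold=0.0000 ⇒ V=0.0000 continue | (k=8,j=8): S=486.0074, K−S=0.0000, hold=0.0000 ⇒ V=0.0000 continue  boundary S*=99.2699
step 7: (k=7,j=0): S=44.8647, K−S=98.9253, hold=97.8996 ⇒ V=98.9253 exercise | (k=7,j=1): S=61.6410, K−S=82.1490, hold=81.1233 ⇒ V=82.1490 exercise | (k=7,j=2): S=84.6905, K−S=59.0995, hold=58.0738 ⇒ V=59.0995 exercise | (k=7,j=3): S=116.3590, K−S=27.4310, hold=29.6098 ⇒ V=29.6098 continue | (k=7,j=4): S=159.8693, K−S=0.0000, hold=7.2307 ⇒ V=7.2307 continue | (k=7,j=5): S=219.6495, K−S=0.0000, hold=0.0000 ⇒ V=0.0000 continue | (k=7,j=6): S=301.7833, K−S=0.0000, hold=0.0000 ⇒ V=0.0000 continue | (k=7,j=7): S=414.6296, K−S=0.0000, hold=0.0000 ⇒ V=0.0000 continue  boundary S*=84.6905
step 6: (k=6,j=0): S=52.5881, K−S=91.2019, hold=90.1763 ⇒ V=91.2019 exercise | (k=6,j=1): S=72.2524, K−S=71.5376, hold=70.5119 ⇒ V=71.5376 exercise | (k=6,j=2): S=99.2699, K−S=44.5201, hold=44.5391 ⇒ V=44.5391 continue | (k=6,j=3): S=136.3900, K−S=7.4000, hold=18.6689 ⇒ V=18.6689 continue | (k=6,j=4): S=187.3905, K−S=0.0000, hold=3.7124 ⇒ V=3.7124 continue | (k=6,j=5): S=257.4617, K−S=0.0000, hold=0.0000 ⇒ V=0.0000 continue | (k=6,j=6): S=353.7348, K−S=0.0000, hold=0.0000 ⇒ V=0.0000 continue  boundary S*=72.2524
step 5: (k=5,j=0): S=61.6410, K−S=82.1490, hold=81.1233 ⇒ V=82.1490 exercise | (k=5,j=1): S=84.6905, K−S=59.0995, hold=58.0829 ⇒ V=59.0995 exercise | (k=5,j=2): S=116.3590, K−S=27.4310, hold=31.8179 ⇒ V=31.8179 continue | (k=5,j=3): S=159.8693, K−S=0.0000, hold=11.3649 ⇒ V=11.3649 continue | (k=5,j=4): S=219.6495, K−S=0.0000, hold=1.9060 ⇒ V=1.9060 continue | (k=5,j=5): S=301.7833, K−S=0.0000, hold=0.0000 ⇒ V=0.0000 continue  boundary S*=84.6905
step 4: (k=4,j=0): S=72.2524, K−S=71.5376, hold=70.5119 ⇒ V=71.5376 exercise | (k=4,j=1): S=99.2699, K−S=44.5201, hold=45.5978 ⇒ V=45.5978 continue | (k=4,j=2): S=136.3900, K−S=7.4000, hold=21.7848 ⇒ V=21.7848 continue | (k=4,j=3): S=187.3905, K−S=0.0000, hold=6.7487 ⇒ V=6.7487 continue | (k=4,j=4): S=257.4617, K−S=0.0000, hold=0.9786 ⇒ V=0.9786 continue  boundary S*=72.2524
step 3: (k=3,j=0): S=84.6905, K−S=59.0995, hold=58.5905 ⇒ V=59.0995 exercise | (k=3,j=1): S=116.3590, K−S=27.4310, hold=33.8554 ⇒ V=33.8554 continue | (k=3,j=2): S=159.8693, K−S=0.0000, hold=14.4203 ⇒ V=14.4203 continue | (k=3,j=3): S=219.6495, K−S=0.0000, hold=3.9341 ⇒ V=3.9341 continue  boundary S*=84.6905
step 2: (k=2,j=0): S=99.2699, K−S=44.5201, hold=46.5746 ⇒ V=46.5746 continue | (k=2,j=1): S=136.3900, K−S=7.4000, hold=24.2958 ⇒ V=24.2958 continue | (k=2,j=2): S=187.3905, K−S=0.0000, hold=9.2899 ⇒ V=9.2899 continue  boundary S*=-
step 1: (k=1,j=0): S=116.3590, K−S=27.4310, hold=35.5608 ⇒ V=35.5608 continue | (k=1,j=1): S=159.8693, K−S=0.0000, hold=16.9279 ⇒ V=16.9279 continue  boundary S*=-
step 0: (k=0,j=0): S=136.3900, K−S=7.4000, hold=26.3736 ⇒ V=26.3736 continue  boundary S*=-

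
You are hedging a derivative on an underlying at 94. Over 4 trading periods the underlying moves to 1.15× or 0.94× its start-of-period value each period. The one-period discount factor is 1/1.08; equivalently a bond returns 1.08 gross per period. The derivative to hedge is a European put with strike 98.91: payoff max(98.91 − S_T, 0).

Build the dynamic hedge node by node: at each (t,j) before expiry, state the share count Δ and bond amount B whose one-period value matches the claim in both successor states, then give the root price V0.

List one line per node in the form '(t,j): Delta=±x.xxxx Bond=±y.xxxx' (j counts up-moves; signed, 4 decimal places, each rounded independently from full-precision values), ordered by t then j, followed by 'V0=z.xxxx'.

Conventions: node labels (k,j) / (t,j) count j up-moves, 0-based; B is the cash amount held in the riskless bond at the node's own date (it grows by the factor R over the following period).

(0,0): Delta=-0.1060 Bond=10.8538
(1,0): Delta=-0.2715 Bond=26.3522
(1,1): Delta=-0.0383 Bond=4.4070
(2,0): Delta=-0.6130 Bond=56.8239
(2,1): Delta=-0.1320 Bond=14.2787
(2,2): Delta=0.0000 Bond=0.0000
(3,0): Delta=-1.0000 Bond=91.5833
(3,1): Delta=-0.4549 Bond=46.2630
(3,2): Delta=0.0000 Bond=0.0000
(3,3): Delta=0.0000 Bond=0.0000
V0=0.8939

Arbitrage-free pricing uses the up-move probability p* = (R−d)/(u−d) = 0.6667, discounting each step at R = 1.08.
At maturity the claim pays: V(4,0)=25.5196, V(4,1)=9.1239, V(4,2)=0.0000, V(4,3)=0.0000, V(4,4)=0.0000
  t=3,j=0: stock 78.0749 → up 89.7861 (V=9.1239), down 73.3904 (V=25.5196). Price 13.5084; hedge Δ=-1.0000, bond B=91.5833.
  t=3,j=1: stock 95.5172 → up 109.8447 (V=0.0000), down 89.7861 (V=9.1239). Price 2.8160; hedge Δ=-0.4549, bond B=46.2630.
  t=3,j=2: stock 116.8561 → up 134.3845 (V=0.0000), down 109.8447 (V=0.0000). Price 0.0000; hedge Δ=0.0000, bond B=0.0000.
  t=3,j=3: stock 142.9622 → up 164.4066 (V=0.0000), down 134.3845 (V=0.0000). Price 0.0000; hedge Δ=0.0000, bond B=0.0000.
  t=2,j=0: stock 83.0584 → up 95.5172 (V=2.8160), down 78.0749 (V=13.5084). Price 5.9075; hedge Δ=-0.6130, bond B=56.8239.
  t=2,j=1: stock 101.6140 → up 116.8561 (V=0.0000), down 95.5172 (V=2.8160). Price 0.8691; hedge Δ=-0.1320, bond B=14.2787.
  t=2,j=2: stock 124.3150 → up 142.9622 (V=0.0000), down 116.8561 (V=0.0000). Price 0.0000; hedge Δ=0.0000, bond B=0.0000.
  t=1,j=0: stock 88.3600 → up 101.6140 (V=0.8691), down 83.0584 (V=5.9075). Price 2.3598; hedge Δ=-0.2715, bond B=26.3522.
  t=1,j=1: stock 108.1000 → up 124.3150 (V=0.0000), down 101.6140 (V=0.8691). Price 0.2683; hedge Δ=-0.0383, bond B=4.4070.
  t=0,j=0: stock 94.0000 → up 108.1000 (V=0.2683), down 88.3600 (V=2.3598). Price 0.8939; hedge Δ=-0.1060, bond B=10.8538.
As a check, the time-0 holding Δ(0,0)·S0 + B(0,0) comes to 0.8939 — exactly V0.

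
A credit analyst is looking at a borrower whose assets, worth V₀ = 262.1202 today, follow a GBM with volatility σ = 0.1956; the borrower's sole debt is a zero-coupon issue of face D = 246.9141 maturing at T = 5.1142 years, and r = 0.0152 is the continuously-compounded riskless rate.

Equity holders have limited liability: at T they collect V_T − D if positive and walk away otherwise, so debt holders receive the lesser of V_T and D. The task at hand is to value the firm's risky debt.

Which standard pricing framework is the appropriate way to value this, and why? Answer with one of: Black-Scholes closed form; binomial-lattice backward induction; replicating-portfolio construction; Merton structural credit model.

Key observation: the asked-for credit quantity lives on the firm's capital structure — asset value, asset volatility, debt face 246.9141 — which is the structural model's domain.

framework: Merton structural credit model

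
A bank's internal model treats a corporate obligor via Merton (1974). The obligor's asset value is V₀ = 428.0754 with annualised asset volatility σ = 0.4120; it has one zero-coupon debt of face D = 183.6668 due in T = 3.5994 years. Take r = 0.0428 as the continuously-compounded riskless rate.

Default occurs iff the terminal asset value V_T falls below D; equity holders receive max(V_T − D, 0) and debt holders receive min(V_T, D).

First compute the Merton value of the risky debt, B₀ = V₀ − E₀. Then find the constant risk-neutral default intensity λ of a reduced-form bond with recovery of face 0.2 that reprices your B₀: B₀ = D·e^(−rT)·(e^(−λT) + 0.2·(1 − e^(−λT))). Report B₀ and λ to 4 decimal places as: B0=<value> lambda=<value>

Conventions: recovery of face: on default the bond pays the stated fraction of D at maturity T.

B0=148.2904 lambda=0.0210

With assets at 428.0754 and a single debt payment of 183.6668 at 3.5994 years:
d₁ = [ln(V₀/D) + (r + σ²/2)T] / (σ√T)
   = [ln(428.0754/183.6668) + (0.0428 + 0.5·0.4120²)·3.5994] / (0.4120·√3.5994)
   = [0.846176 + 0.459543] / 0.781650 = 1.670465
d₂ = d₁ − σ√T = 1.670465 − 0.781650 = 0.888815
N(d₁) = 0.952586,  N(d₂) = 0.812949,  e^(−rT) = 0.857225
E₀ = V₀·N(d₁) − D·e^(−rT)·N(d₂)
   = 428.0754·0.952586 − 183.6668·0.857225·0.812949 = 279.784972
B₀ = V₀ − E₀ = 428.0754 − 279.784972 = 148.290428
e^(−λT) = (B₀·e^(rT)/D − 0.2)/(1 − 0.2) = (148.2904·1.166554/183.6668 − 0.2)/0.8 = 0.92732762
λ = −ln(0.92732762)/3.5994 = 0.020961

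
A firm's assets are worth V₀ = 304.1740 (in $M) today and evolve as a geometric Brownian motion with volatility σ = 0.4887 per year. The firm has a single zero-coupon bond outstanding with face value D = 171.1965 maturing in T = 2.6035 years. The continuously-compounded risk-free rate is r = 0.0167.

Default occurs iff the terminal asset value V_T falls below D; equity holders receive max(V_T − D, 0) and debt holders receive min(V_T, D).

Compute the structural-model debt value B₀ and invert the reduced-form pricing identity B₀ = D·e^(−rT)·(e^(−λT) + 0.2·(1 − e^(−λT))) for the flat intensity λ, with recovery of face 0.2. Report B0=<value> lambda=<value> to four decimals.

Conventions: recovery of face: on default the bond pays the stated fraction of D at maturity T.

Apply the equity-as-call identities (strike 171.1965, horizon 2.6035 years):
d₁ = [ln(V₀/D) + (r + σ²/2)T] / (σ√T)
   = [ln(304.1740/171.1965) + (0.0167 + 0.5·0.4887²)·2.6035] / (0.4887·√2.6035)
   = [0.574788 + 0.354372] / 0.788535 = 1.178337
d₂ = d₁ − σ√T = 1.178337 − 0.788535 = 0.389802
N(d₁) = 0.880669,  N(d₂) = 0.651658,  e^(−rT) = 0.957453
E₀ = V₀·N(d₁) − D·e^(−rT)·N(d₂)
   = 304.1740·0.880669 − 171.1965·0.957453·0.651658 = 161.061522
B₀ = V₀ − E₀ = 304.1740 − 161.061522 = 143.112478
e^(−λT) = (B₀·e^(rT)/D − 0.2)/(1 − 0.2) = (143.1125·1.044437/171.1965 − 0.2)/0.8 = 0.84137789
λ = −ln(0.84137789)/2.6035 = 0.066339

B0=143.1125 lambda=0.0663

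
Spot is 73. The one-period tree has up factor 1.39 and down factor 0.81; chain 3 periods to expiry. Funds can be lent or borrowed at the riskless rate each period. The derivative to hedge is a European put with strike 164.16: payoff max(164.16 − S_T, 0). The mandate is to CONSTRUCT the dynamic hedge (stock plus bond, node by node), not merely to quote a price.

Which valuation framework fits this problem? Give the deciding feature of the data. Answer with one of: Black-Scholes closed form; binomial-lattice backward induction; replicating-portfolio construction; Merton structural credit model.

framework: replicating-portfolio construction

Key observation: the mandate to exhibit the hedge at every date and state singles out the replicating-portfolio construction on the 3-period tree with factors 1.39 and 0.81 from 73.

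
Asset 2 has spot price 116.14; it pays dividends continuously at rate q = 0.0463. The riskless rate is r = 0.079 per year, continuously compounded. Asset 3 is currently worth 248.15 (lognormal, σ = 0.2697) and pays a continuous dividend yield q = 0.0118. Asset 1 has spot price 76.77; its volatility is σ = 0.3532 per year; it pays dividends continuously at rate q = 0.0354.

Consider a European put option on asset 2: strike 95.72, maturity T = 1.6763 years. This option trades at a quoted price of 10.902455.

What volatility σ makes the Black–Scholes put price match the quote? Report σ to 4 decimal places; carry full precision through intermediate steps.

At σ = 0.4242 the Black–Scholes value reproduces the quote:
σ√T = 0.4242·√1.6763 = 0.549220
d₁ = (ln(S/K) + (r−q+σ²/2)T) / (σ√T) = (ln(116.14/95.72) + (0.079−0.0463+0.4242²/2)·1.6763) / 0.549220 = (0.193369 + 0.205636) / 0.549220 = 0.726495
d₂ = d₁ − σ√T = 0.726495 − 0.549220 = 0.177274
e^{−rT} = 0.875966
e^{−qT} = 0.925323
N(−d₁) = 0.233768,  N(−d₂) = 0.429646
V = K·e^{−rT}·N(−d₂) − S·e^{−qT}·N(−d₁) = 36.024776 − 25.122321 = 10.902455 (the quoted price), and the Black–Scholes price is strictly increasing in σ, so σ is unique

sigma = 0.4242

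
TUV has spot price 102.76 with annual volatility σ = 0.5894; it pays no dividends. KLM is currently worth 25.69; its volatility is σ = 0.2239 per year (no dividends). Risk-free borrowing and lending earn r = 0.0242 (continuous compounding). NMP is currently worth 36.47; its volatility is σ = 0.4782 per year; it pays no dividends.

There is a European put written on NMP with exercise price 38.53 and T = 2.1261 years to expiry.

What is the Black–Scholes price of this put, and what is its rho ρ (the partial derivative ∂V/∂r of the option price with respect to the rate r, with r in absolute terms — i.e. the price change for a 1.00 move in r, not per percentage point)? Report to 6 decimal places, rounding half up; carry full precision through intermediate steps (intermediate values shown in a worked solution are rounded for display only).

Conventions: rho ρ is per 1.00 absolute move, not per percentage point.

price = 10.024450
ρ = -49.658495

σ√T = 0.4782·√2.1261 = 0.697271
d₁ = (ln(S/K) + (r+σ²/2)T) / (σ√T) = (ln(36.47/38.53) + (0.0242+0.4782²/2)·2.1261) / 0.697271 = (-0.054947 + 0.294545) / 0.697271 = 0.343622
d₂ = d₁ − σ√T = 0.343622 − 0.697271 = -0.353649
e^{−rT} = 0.949850
N(−d₁) = 0.365565,  N(−d₂) = 0.638199
Put price V = K·e^{−rT}·N(−d₂) − S·N(−d₁) = 23.356613 − 13.332164 = 10.024450
ρ = −K·T·e^{−rT}·N(−d₂) = -49.658495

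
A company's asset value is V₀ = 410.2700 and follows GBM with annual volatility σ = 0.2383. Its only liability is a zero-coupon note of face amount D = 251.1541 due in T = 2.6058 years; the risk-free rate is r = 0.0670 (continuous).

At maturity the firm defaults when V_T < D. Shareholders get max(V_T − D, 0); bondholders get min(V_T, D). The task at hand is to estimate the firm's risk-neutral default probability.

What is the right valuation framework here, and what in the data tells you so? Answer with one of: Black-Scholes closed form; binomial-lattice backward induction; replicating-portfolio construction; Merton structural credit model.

framework: Merton structural credit model

Key observation: a levered firm with one bullet debt due at 2.6058 years is the canonical structural-credit setup: equity is a call on the firm's assets struck at the face value.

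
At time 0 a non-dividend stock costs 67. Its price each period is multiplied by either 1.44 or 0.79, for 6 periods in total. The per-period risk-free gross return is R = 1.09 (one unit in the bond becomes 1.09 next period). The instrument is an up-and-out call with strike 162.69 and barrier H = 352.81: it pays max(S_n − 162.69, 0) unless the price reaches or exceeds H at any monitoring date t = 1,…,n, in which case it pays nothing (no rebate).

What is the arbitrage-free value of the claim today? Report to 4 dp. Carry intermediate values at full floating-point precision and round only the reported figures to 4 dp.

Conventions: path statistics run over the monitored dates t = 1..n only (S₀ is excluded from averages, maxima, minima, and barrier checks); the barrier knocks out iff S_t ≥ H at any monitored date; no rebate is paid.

price = 7.5615

Under the martingale measure an up-move has probability p* = 0.4615; value the claim as the probability-weighted average of per-path payoffs, discounted 6 periods at R = 1.09.
Enumerate all 2^6 = 64 price paths (U = up ×1.44, D = down ×0.79); each path with k up-moves has probability p*^k·(1−p*)^(6−k).
DDDDDD: M=52.9300, payoff=0.0000, prob=0.024374
UDDDDD: M=96.4800, payoff=0.0000, prob=0.020892
DUDDDD: M=76.2192, payoff=0.0000, prob=0.020892
UUDDDD: M=138.9312, payoff=0.0000, prob=0.017907
DDUDDD: M=60.2132, payoff=0.0000, prob=0.020892
UDUDDD: M=109.7556, payoff=0.0000, prob=0.017907
DUUDDD: M=109.7556, payoff=0.0000, prob=0.017907
UUUDDD: M=200.0609, payoff=0.0000, prob=0.015349
DDDUDD: M=52.9300, payoff=0.0000, prob=0.020892
UDDUDD: M=96.4800, payoff=0.0000, prob=0.017907
DUDUDD: M=86.7070, payoff=0.0000, prob=0.017907
UUDUDD: M=158.0481, payoff=0.0000, prob=0.015349
DDUUDD: M=86.7070, payoff=0.0000, prob=0.017907
UDUUDD: M=158.0481, payoff=0.0000, prob=0.015349
DUUUDD: M=158.0481, payoff=0.0000, prob=0.015349
UUUUDD: M=288.0877, payoff=17.1056, prob=0.013157
DDDDUD: M=52.9300, payoff=0.0000, prob=0.020892
UDDDUD: M=96.4800, payoff=0.0000, prob=0.017907
DUDDUD: M=76.2192, payoff=0.0000, prob=0.017907
UUDDUD: M=138.9312, payoff=0.0000, prob=0.015349
DDUDUD: M=68.4985, payoff=0.0000, prob=0.017907
UDUDUD: M=124.8580, payoff=0.0000, prob=0.015349
DUUDUD: M=124.8580, payoff=0.0000, prob=0.015349
UUUDUD: M=227.5893, payoff=17.1056, prob=0.013157
DDDUUD: M=68.4985, payoff=0.0000, prob=0.017907
UDDUUD: M=124.8580, payoff=0.0000, prob=0.015349
DUDUUD: M=124.8580, payoff=0.0000, prob=0.015349
UUDUUD: M=227.5893, payoff=17.1056, prob=0.013157
DDUUUD: M=124.8580, payoff=0.0000, prob=0.015349
UDUUUD: M=227.5893, payoff=17.1056, prob=0.013157
DUUUUD: M=227.5893, payoff=17.1056, prob=0.013157
UUUUUD: M=414.8463, payoff=0.0000, prob=0.011277
DDDDDU: M=52.9300, payoff=0.0000, prob=0.020892
UDDDDU: M=96.4800, payoff=0.0000, prob=0.017907
DUDDDU: M=76.2192, payoff=0.0000, prob=0.017907
UUDDDU: M=138.9312, payoff=0.0000, prob=0.015349
DDUDDU: M=60.2132, payoff=0.0000, prob=0.017907
UDUDDU: M=109.7556, payoff=0.0000, prob=0.015349
DUUDDU: M=109.7556, payoff=0.0000, prob=0.015349
UUUDDU: M=200.0609, payoff=17.1056, prob=0.013157
DDDUDU: M=54.1138, payoff=0.0000, prob=0.017907
UDDUDU: M=98.6378, payoff=0.0000, prob=0.015349
DUDUDU: M=98.6378, payoff=0.0000, prob=0.015349
UUDUDU: M=179.7956, payoff=17.1056, prob=0.013157
DDUUDU: M=98.6378, payoff=0.0000, prob=0.015349
UDUUDU: M=179.7956, payoff=17.1056, prob=0.013157
DUUUDU: M=179.7956, payoff=17.1056, prob=0.013157
UUUUDU: M=327.7286, payoff=165.0386, prob=0.011277
DDDDUU: M=54.1138, payoff=0.0000, prob=0.017907
UDDDUU: M=98.6378, payoff=0.0000, prob=0.015349
DUDDUU: M=98.6378, payoff=0.0000, prob=0.015349
UUDDUU: M=179.7956, payoff=17.1056, prob=0.013157
DDUDUU: M=98.6378, payoff=0.0000, prob=0.015349
UDUDUU: M=179.7956, payoff=17.1056, prob=0.013157
DUUDUU: M=179.7956, payoff=17.1056, prob=0.013157
UUUDUU: M=327.7286, payoff=165.0386, prob=0.011277
DDDUUU: M=98.6378, payoff=0.0000, prob=0.015349
UDDUUU: M=179.7956, payoff=17.1056, prob=0.013157
DUDUUU: M=179.7956, payoff=17.1056, prob=0.013157
UUDUUU: M=327.7286, payoff=165.0386, prob=0.011277
DDUUUU: M=179.7956, payoff=17.1056, prob=0.013157
UDUUUU: M=327.7286, payoff=165.0386, prob=0.011277
DUUUUU: M=327.7286, payoff=165.0386, prob=0.011277
UUUUUU: M=597.3787, payoff=0.0000, prob=0.009666
Price = Σ prob·payoff / R^6 = 12.681458 / 1.677100 = 7.5615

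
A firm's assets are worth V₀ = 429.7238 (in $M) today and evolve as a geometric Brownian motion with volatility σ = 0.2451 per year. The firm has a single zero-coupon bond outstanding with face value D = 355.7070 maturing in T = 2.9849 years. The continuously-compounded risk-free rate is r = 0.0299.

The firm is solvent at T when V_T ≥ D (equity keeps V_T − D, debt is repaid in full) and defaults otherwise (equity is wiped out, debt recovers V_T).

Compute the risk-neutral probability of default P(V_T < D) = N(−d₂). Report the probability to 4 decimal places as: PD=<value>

Equity is a call on the firm's assets struck at D = 355.7070:
d₁ = [ln(V₀/D) + (r + σ²/2)T] / (σ√T)
   = [ln(429.7238/355.7070) + (0.0299 + 0.5·0.2451²)·2.9849] / (0.2451·√2.9849)
   = [0.189035 + 0.178906] / 0.423456 = 0.868901
d₂ = d₁ − σ√T = 0.868901 − 0.423456 = 0.445445
risk-neutral PD = N(−d₂) = N(-0.445445) = 0.327999

PD=0.3280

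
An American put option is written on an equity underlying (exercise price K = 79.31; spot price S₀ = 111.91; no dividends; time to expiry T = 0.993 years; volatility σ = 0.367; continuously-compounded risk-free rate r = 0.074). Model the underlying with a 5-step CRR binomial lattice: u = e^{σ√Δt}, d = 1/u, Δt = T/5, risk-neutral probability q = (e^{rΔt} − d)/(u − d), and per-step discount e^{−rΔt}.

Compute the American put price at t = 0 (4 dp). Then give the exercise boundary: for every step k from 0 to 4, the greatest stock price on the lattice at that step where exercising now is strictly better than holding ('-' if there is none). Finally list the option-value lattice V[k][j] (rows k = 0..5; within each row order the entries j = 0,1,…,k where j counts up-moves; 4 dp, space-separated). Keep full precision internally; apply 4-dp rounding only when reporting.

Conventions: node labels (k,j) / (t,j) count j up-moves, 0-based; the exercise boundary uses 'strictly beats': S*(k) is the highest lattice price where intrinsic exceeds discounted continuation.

params: Δt=0.19860 u=1.17769 d=0.84912 q=0.50426 e^(-rΔt)=0.98541
t_5 payoffs: 29.9107 10.7959 0.0000 0.0000 0.0000 0.0000
t_4: node(4,0) S=58.1768 payoff=21.1332 vs cont=19.9761 → 21.1332 [stop]  node(4,1) S=80.6881 payoff=0.0000 vs cont=5.2739 → 5.2739 [wait]  node(4,2) S=111.9100 payoff=0.0000 vs cont=0.0000 → 0.0000 [wait]  node(4,3) S=155.2131 payoff=0.0000 vs cont=0.0000 → 0.0000 [wait]  node(4,4) S=215.2721 payoff=0.0000 vs cont=0.0000 → 0.0000 [wait]  ⇒ S*(4)=58.1768
t_3: node(3,0) S=68.5141 payoff=10.7959 vs cont=12.9443 → 12.9443 [wait]  node(3,1) S=95.0253 payoff=0.0000 vs cont=2.5763 → 2.5763 [wait]  node(3,2) S=131.7949 payoff=0.0000 vs cont=0.0000 → 0.0000 [wait]  node(3,3) S=182.7923 payoff=0.0000 vs cont=0.0000 → 0.0000 [wait]  ⇒ S*(3)=-
t_2: node(2,0) S=80.6881 payoff=0.0000 vs cont=7.6035 → 7.6035 [wait]  node(2,1) S=111.9100 payoff=0.0000 vs cont=1.2585 → 1.2585 [wait]  node(2,2) S=155.2131 payoff=0.0000 vs cont=0.0000 → 0.0000 [wait]  ⇒ S*(2)=-
t_1: node(1,0) S=95.0253 payoff=0.0000 vs cont=4.3397 → 4.3397 [wait]  node(1,1) S=131.7949 payoff=0.0000 vs cont=0.6148 → 0.6148 [wait]  ⇒ S*(1)=-
t_0: node(0,0) S=111.9100 payoff=0.0000 vs cont=2.4255 → 2.4255 [wait]  ⇒ S*(0)=-

price = 2.4255
boundary = - - - - 58.1768
tree:
2.4255
4.3397 0.6148
7.6035 1.2585 0.0000
12.9443 2.5763 0.0000 0.0000
21.1332 5.2739 0.0000 0.0000 0.0000
29.9107 10.7959 0.0000 0.0000 0.0000 0.0000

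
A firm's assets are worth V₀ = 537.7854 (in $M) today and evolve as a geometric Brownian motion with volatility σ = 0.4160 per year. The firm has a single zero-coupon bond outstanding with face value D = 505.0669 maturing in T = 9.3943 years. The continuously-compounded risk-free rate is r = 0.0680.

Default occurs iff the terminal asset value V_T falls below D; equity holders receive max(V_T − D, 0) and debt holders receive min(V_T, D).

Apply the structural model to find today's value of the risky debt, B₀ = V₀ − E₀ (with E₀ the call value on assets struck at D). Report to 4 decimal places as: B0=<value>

Work the structural quantities from V₀ = 537.7854 against face 505.0669:
d₁ = [ln(V₀/D) + (r + σ²/2)T] / (σ√T)
   = [ln(537.7854/505.0669) + (0.0680 + 0.5·0.4160²)·9.3943] / (0.4160·√9.3943)
   = [0.062769 + 1.451682] / 1.275045 = 1.187763
d₂ = d₁ − σ√T = 1.187763 − 1.275045 = -0.087282
N(d₁) = 0.882537,  N(d₂) = 0.465224,  e^(−rT) = 0.527919
E₀ = V₀·N(d₁) − D·e^(−rT)·N(d₂)
   = 537.7854·0.882537 − 505.0669·0.527919·0.465224 = 350.570664
B₀ = V₀ − E₀ = 537.7854 − 350.570664 = 187.214736

B0=187.2147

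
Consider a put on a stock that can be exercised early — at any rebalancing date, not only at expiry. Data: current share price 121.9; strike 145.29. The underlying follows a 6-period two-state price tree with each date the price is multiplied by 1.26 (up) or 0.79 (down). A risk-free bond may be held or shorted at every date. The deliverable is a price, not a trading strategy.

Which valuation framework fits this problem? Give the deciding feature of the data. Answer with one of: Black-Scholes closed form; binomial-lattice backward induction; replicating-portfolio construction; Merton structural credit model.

framework: binomial-lattice backward induction

Key observation: the put (strike 145.29 on spot 121.9) is American-style on a 6-step discrete price model, so the early-exercise decision at every node requires stepwise backward valuation — a closed form cannot price the exercise right.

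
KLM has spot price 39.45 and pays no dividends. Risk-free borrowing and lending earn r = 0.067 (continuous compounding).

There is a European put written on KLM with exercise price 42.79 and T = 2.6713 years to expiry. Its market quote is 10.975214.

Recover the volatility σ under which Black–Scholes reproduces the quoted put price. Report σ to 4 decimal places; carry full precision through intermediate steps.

At σ = 0.5360 the Black–Scholes value reproduces the quote:
σ√T = 0.536·√2.6713 = 0.876044
d₁ = (ln(S/K) + (r+σ²/2)T) / (σ√T) = (ln(39.45/42.79) + (0.067+0.536²/2)·2.6713) / 0.876044 = (-0.081270 + 0.562704) / 0.876044 = 0.549554
d₂ = d₁ − σ√T = 0.549554 − 0.876044 = -0.326491
e^{−rT} = 0.836125
N(−d₁) = 0.291313,  N(−d₂) = 0.627973
V = K·e^{−rT}·N(−d₂) − S·N(−d₁) = 22.467500 − 11.492286 = 10.975214 (the observed quote) — the price is monotone increasing in volatility, hence this σ is the only solution

sigma = 0.5360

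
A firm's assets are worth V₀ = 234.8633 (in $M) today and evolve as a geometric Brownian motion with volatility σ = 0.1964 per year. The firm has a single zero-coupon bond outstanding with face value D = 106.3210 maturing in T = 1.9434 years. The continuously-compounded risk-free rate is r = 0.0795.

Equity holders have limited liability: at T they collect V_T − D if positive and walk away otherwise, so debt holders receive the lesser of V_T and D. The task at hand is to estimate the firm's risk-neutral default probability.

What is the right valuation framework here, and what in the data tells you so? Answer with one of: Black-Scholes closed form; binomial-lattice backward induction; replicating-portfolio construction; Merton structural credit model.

Key observation: the question is about default risk generated by asset-value dynamics against a debt face of 106.3210 — the structural framework prices exactly that.

framework: Merton structural credit model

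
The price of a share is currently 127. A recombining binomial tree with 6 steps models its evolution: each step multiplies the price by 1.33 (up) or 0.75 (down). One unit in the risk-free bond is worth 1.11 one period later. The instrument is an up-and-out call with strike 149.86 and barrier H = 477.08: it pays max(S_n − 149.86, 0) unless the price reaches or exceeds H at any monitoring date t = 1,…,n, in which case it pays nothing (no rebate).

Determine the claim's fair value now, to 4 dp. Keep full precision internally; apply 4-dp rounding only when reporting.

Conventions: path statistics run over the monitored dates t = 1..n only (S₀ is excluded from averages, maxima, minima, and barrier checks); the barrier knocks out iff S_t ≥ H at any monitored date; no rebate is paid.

Set p* = 0.6207 (from d < R < u); the path-dependent value is the discounted p*-expectation over all price paths.
Enumerate all 2^6 = 64 price paths (U = up ×1.33, D = down ×0.75); each path with k up-moves has probability p*^k·(1−p*)^(6−k).
DDDDDD: M=95.2500, payoff=0.0000, prob=0.002978
UDDDDD: M=168.9100, payoff=0.0000, prob=0.004874
DUDDDD: M=126.6825, payoff=0.0000, prob=0.004874
UUDDDD: M=224.6503, payoff=0.0000, prob=0.007975
DDUDDD: M=95.2500, payoff=0.0000, prob=0.004874
UDUDDD: M=168.9100, payoff=0.0000, prob=0.007975
DUUDDD: M=168.4877, payoff=0.0000, prob=0.007975
UUUDDD: M=298.7849, payoff=0.0000, prob=0.013050
DDDUDD: M=95.2500, payoff=0.0000, prob=0.004874
UDDUDD: M=168.9100, payoff=0.0000, prob=0.007975
DUDUDD: M=126.6825, payoff=0.0000, prob=0.007975
UUDUDD: M=224.6503, payoff=0.0000, prob=0.013050
DDUUDD: M=126.3658, payoff=0.0000, prob=0.007975
UDUUDD: M=224.0887, payoff=0.0000, prob=0.013050
DUUUDD: M=224.0887, payoff=0.0000, prob=0.013050
UUUUDD: M=397.3839, payoff=73.6685, prob=0.021354
DDDDUD: M=95.2500, payoff=0.0000, prob=0.004874
UDDDUD: M=168.9100, payoff=0.0000, prob=0.007975
DUDDUD: M=126.6825, payoff=0.0000, prob=0.007975
UUDDUD: M=224.6503, payoff=0.0000, prob=0.013050
DDUDUD: M=95.2500, payoff=0.0000, prob=0.007975
UDUDUD: M=168.9100, payoff=0.0000, prob=0.013050
DUUDUD: M=168.4877, payoff=0.0000, prob=0.013050
UUUDUD: M=298.7849, payoff=73.6685, prob=0.021354
DDDUUD: M=95.2500, payoff=0.0000, prob=0.007975
UDDUUD: M=168.9100, payoff=0.0000, prob=0.013050
DUDUUD: M=168.0665, payoff=0.0000, prob=0.013050
UUDUUD: M=298.0379, payoff=73.6685, prob=0.021354
DDUUUD: M=168.0665, payoff=0.0000, prob=0.013050
UDUUUD: M=298.0379, payoff=73.6685, prob=0.021354
DUUUUD: M=298.0379, payoff=73.6685, prob=0.021354
UUUUUD: M=528.5206, payoff=0.0000, prob=0.034944
DDDDDU: M=95.2500, payoff=0.0000, prob=0.004874
UDDDDU: M=168.9100, payoff=0.0000, prob=0.007975
DUDDDU: M=126.6825, payoff=0.0000, prob=0.007975
UUDDDU: M=224.6503, payoff=0.0000, prob=0.013050
DDUDDU: M=95.2500, payoff=0.0000, prob=0.007975
UDUDDU: M=168.9100, payoff=0.0000, prob=0.013050
DUUDDU: M=168.4877, payoff=0.0000, prob=0.013050
UUUDDU: M=298.7849, payoff=73.6685, prob=0.021354
DDDUDU: M=95.2500, payoff=0.0000, prob=0.007975
UDDUDU: M=168.9100, payoff=0.0000, prob=0.013050
DUDUDU: M=126.6825, payoff=0.0000, prob=0.013050
UUDUDU: M=224.6503, payoff=73.6685, prob=0.021354
DDUUDU: M=126.3658, payoff=0.0000, prob=0.013050
UDUUDU: M=224.0887, payoff=73.6685, prob=0.021354
DUUUDU: M=224.0887, payoff=73.6685, prob=0.021354
UUUUDU: M=397.3839, payoff=246.5305, prob=0.034944
DDDDUU: M=95.2500, payoff=0.0000, prob=0.007975
UDDDUU: M=168.9100, payoff=0.0000, prob=0.013050
DUDDUU: M=126.6825, payoff=0.0000, prob=0.013050
UUDDUU: M=224.6503, payoff=73.6685, prob=0.021354
DDUDUU: M=126.0499, payoff=0.0000, prob=0.013050
UDUDUU: M=223.5285, payoff=73.6685, prob=0.021354
DUUDUU: M=223.5285, payoff=73.6685, prob=0.021354
UUUDUU: M=396.3905, payoff=246.5305, prob=0.034944
DDDUUU: M=126.0499, payoff=0.0000, prob=0.013050
UDDUUU: M=223.5285, payoff=73.6685, prob=0.021354
DUDUUU: M=223.5285, payoff=73.6685, prob=0.021354
UUDUUU: M=396.3905, payoff=246.5305, prob=0.034944
DDUUUU: M=223.5285, payoff=73.6685, prob=0.021354
UDUUUU: M=396.3905, payoff=246.5305, prob=0.034944
DUUUUU: M=396.3905, payoff=246.5305, prob=0.034944
UUUUUU: M=702.9324, payoff=0.0000, prob=0.057180
Price = Σ prob·payoff / R^6 = 66.670452 / 1.870415 = 35.6447

price = 35.6447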